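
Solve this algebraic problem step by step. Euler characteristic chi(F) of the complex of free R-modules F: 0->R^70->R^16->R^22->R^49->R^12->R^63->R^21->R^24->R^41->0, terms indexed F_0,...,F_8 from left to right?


chi = sum (-1)^i * rank:
(-1)^0*70=70
(-1)^1*16=-16
(-1)^2*22=22
(-1)^3*49=-49
(-1)^4*12=12
(-1)^5*63=-63
(-1)^6*21=21
(-1)^7*24=-24
(-1)^8*41=41
chi=14


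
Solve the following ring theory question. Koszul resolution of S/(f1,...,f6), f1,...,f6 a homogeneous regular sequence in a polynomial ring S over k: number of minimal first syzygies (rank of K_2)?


Regular sequence => Koszul complex is the minimal free resolution.
Syz_1 minimally generated by Koszul relations f_i*e_j - f_j*e_i (i<j): mu(Syz_1) = beta_2 = C(m,2) = m(m-1)/2
m=6
6*5/2 = 15


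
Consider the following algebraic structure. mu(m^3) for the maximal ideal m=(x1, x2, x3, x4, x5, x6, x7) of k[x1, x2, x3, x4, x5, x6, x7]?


Graded Nakayama: mu(m^d) = dim_k (m^d/m^(d+1)) = #degree-3 monomials in 7 vars
C(n+d-1,d)=C(9,3)=84


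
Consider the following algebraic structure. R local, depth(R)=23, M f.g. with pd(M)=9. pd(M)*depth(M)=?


pd+depth=23
depth=23-9=14
pd*depth=9*14=126


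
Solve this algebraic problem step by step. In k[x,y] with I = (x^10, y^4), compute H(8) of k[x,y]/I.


k[x,y], I = (x^10, y^4), d = 8
Need i < 10 and d-i < 4.
Range: 5 <= i <= 8.
H(8) = 4


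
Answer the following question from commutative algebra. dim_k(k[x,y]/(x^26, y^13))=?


Basis: x^i*y^j, i<26, j<13
26*13=338


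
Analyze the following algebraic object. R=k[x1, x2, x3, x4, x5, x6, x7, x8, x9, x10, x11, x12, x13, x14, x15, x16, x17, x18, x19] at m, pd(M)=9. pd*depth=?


pd+depth=19
depth=19-9=10
pd*depth=9*10=90


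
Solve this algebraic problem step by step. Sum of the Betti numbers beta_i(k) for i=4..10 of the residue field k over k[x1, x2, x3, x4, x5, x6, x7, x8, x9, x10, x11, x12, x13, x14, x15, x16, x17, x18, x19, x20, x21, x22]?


Koszul resolution: beta_i(k)=C(n,i), n=22
C(22,4)=7315, C(22,5)=26334, C(22,6)=74613, C(22,7)=170544, C(22,8)=319770, C(22,9)=497420, C(22,10)=646646
Sum=1742642


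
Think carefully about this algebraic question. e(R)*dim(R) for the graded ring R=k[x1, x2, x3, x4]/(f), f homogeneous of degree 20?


e(R)=deg(f)=20, dim(R)=4-1=3
e*dim=20*3=60


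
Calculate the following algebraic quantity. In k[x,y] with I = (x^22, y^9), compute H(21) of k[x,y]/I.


k[x,y], I = (x^22, y^9), d = 21
Need i < 22 and d-i < 9.
Range: 13 <= i <= 21.
H(21) = 9


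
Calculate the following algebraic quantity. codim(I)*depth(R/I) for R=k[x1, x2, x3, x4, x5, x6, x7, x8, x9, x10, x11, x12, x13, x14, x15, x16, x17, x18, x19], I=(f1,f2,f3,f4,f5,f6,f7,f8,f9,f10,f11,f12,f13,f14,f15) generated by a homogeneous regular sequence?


codim=15, depth=dim(R/I)=19-15=4
Product=15*4=60


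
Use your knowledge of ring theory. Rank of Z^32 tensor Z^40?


rank(M(x)N) = rank(M)*rank(N)
32*40 = 1280


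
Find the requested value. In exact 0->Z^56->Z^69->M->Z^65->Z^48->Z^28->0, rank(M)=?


Alt sum=0:
(-1)^0*56 + (-1)^1*69 + (-1)^2*? + (-1)^3*65 + (-1)^4*48 + (-1)^5*28=0
rank(M)=58


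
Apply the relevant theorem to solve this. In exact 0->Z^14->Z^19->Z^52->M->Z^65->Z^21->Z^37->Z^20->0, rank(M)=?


Alt sum=0:
(-1)^0*14 + (-1)^1*19 + (-1)^2*52 + (-1)^3*? + (-1)^4*65 + (-1)^5*21 + (-1)^6*37 + (-1)^7*20=0
rank(M)=108


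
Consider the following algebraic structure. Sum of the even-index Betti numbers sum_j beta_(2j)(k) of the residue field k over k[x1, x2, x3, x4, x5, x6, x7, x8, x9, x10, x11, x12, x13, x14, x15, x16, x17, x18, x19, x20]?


Koszul resolution: beta_i(k)=C(n,i), n=20
sum_even C(20,i) = 2^(n-1) = 2^19 = 524288


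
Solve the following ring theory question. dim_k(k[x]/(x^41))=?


Basis: 1,x,...,x^40
dim=41


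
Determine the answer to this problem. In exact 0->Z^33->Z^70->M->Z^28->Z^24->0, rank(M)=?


Alt sum=0:
(-1)^0*33 + (-1)^1*70 + (-1)^2*? + (-1)^3*28 + (-1)^4*24=0
rank(M)=41


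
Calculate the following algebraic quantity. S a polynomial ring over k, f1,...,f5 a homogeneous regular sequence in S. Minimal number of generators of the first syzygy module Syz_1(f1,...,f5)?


Regular sequence => Koszul complex is the minimal free resolution.
Syz_1 minimally generated by Koszul relations f_i*e_j - f_j*e_i (i<j): mu(Syz_1) = beta_2 = C(m,2) = m(m-1)/2
m=5
5*4/2 = 10


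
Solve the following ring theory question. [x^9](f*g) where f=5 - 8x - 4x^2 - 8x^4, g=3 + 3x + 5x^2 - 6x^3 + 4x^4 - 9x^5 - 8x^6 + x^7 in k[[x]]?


[x^9] = sum a_i*b_j, i+j=9
  -4*1=-4
  -8*-9=72
Sum=68


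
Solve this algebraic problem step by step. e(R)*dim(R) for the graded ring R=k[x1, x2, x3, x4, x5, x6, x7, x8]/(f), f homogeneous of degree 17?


e(R)=deg(f)=17, dim(R)=8-1=7
e*dim=17*7=119


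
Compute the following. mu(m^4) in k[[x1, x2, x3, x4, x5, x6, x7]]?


C(n+d-1,d)=C(10,4)=210


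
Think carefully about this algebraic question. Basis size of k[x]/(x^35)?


Basis: 1,x,...,x^34
dim=35


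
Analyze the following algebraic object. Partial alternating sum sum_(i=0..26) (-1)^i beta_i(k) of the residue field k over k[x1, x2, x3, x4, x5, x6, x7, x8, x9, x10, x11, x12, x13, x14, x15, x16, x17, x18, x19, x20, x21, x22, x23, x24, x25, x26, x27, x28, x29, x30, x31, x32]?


Koszul resolution: beta_i(k)=C(n,i), n=32
sum_(i=0..p) (-1)^i C(n,i) = (-1)^p C(n-1,p)
(-1)^26*C(31,26) = (-1)^26*169911 = 169911


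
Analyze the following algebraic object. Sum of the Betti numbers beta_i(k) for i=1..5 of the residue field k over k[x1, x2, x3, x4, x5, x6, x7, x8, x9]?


Koszul resolution: beta_i(k)=C(n,i), n=9
C(9,1)=9, C(9,2)=36, C(9,3)=84, C(9,4)=126, C(9,5)=126
Sum=381


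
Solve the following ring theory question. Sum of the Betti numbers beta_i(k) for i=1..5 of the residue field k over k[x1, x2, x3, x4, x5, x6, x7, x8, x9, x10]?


Koszul resolution: beta_i(k)=C(n,i), n=10
C(10,1)=10, C(10,2)=45, C(10,3)=120, C(10,4)=210, C(10,5)=252
Sum=637


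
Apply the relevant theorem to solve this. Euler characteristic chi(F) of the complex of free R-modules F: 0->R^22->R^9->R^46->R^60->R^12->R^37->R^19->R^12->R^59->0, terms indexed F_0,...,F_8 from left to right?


chi = sum (-1)^i * rank:
(-1)^0*22=22
(-1)^1*9=-9
(-1)^2*46=46
(-1)^3*60=-60
(-1)^4*12=12
(-1)^5*37=-37
(-1)^6*19=19
(-1)^7*12=-12
(-1)^8*59=59
chi=40


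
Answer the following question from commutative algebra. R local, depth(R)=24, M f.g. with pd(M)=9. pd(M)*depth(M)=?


pd+depth=24
depth=24-9=15
pd*depth=9*15=135


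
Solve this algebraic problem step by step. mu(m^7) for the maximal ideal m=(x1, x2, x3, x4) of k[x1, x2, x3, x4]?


Graded Nakayama: mu(m^d) = dim_k (m^d/m^(d+1)) = #degree-7 monomials in 4 vars
C(n+d-1,d)=C(10,7)=120


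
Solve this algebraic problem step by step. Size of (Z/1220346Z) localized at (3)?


3-primary part: 1220346=3^9*62
Size=3^9=19683


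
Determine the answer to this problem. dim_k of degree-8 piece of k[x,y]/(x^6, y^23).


k[x,y], I = (x^6, y^23), d = 8
Need i < 6 and d-i < 23.
Range: 0 <= i <= 5.
H(8) = 6


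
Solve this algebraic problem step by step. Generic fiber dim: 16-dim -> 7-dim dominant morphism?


dim(fiber)=dim(X)-dim(Y)=16-7=9


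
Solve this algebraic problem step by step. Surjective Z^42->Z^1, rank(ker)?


rank(ker) = 42-1 = 41


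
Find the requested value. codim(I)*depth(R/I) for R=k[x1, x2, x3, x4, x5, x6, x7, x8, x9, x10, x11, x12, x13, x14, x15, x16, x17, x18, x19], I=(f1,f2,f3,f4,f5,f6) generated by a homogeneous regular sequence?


codim=6, depth=dim(R/I)=19-6=13
Product=6*13=78


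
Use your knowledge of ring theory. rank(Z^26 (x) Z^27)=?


rank(M(x)N) = rank(M)*rank(N)
26*27 = 702


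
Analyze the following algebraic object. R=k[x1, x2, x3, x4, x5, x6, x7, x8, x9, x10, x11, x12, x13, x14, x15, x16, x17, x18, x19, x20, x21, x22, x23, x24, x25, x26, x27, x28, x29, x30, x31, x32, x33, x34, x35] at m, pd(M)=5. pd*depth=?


pd+depth=35
depth=35-5=30
pd*depth=5*30=150


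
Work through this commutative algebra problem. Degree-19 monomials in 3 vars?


C(d+n-1,n-1)=C(21,2)=210


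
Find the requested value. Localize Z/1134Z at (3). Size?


3-primary part: 1134=3^4*14
Size=3^4=81


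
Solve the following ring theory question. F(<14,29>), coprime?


gcd(14,29)=1 => F=ab-a-b=14*29-14-29=406-43=363


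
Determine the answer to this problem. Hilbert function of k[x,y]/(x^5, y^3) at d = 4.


k[x,y], I = (x^5, y^3), d = 4
Need i < 5 and d-i < 3.
Range: 2 <= i <= 4.
H(4) = 3


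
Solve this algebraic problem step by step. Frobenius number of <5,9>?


gcd(5,9)=1 => F=ab-a-b=5*9-5-9=45-14=31


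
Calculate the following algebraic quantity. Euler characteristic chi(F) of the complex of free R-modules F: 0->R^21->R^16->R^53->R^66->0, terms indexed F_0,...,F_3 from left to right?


chi = sum (-1)^i * rank:
(-1)^0*21=21
(-1)^1*16=-16
(-1)^2*53=53
(-1)^3*66=-66
chi=-8


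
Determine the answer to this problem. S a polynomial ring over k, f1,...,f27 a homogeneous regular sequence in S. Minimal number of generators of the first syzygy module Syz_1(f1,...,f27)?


Regular sequence => Koszul complex is the minimal free resolution.
Syz_1 minimally generated by Koszul relations f_i*e_j - f_j*e_i (i<j): mu(Syz_1) = beta_2 = C(m,2) = m(m-1)/2
m=27
27*26/2 = 351


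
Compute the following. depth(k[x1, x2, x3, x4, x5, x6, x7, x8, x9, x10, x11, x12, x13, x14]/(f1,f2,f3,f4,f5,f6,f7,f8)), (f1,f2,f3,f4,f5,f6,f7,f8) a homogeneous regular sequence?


depth(R)=14
depth(R/I)=14-8=6


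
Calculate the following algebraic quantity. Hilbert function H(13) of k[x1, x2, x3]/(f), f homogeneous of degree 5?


C(15,2)-C(10,2)=105-45=60


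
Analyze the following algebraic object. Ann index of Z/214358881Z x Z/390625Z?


Exponent = lcm of the cyclic orders; pairwise coprime => product.
11^8*5^8=214358881*390625=83733937890625


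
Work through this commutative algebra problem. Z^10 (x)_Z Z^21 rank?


rank(M(x)N) = rank(M)*rank(N)
10*21 = 210


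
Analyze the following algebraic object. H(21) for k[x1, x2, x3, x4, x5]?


C(d+n-1,n-1)=C(25,4)=12650


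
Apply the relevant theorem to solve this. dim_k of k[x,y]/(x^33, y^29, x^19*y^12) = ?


k[x,y]/I, I = (x^33, y^29, x^19*y^12)
Rect: 33x29=957. Corner: (33-19)x(29-12)=238.
dim = 957-238 = 719


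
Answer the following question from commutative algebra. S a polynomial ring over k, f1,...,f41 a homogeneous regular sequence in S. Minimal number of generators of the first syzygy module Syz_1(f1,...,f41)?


Regular sequence => Koszul complex is the minimal free resolution.
Syz_1 minimally generated by Koszul relations f_i*e_j - f_j*e_i (i<j): mu(Syz_1) = beta_2 = C(m,2) = m(m-1)/2
m=41
41*40/2 = 820


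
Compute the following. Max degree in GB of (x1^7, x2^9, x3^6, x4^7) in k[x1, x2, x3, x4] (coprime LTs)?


Pure powers, coprime LTs => already GB.
Degrees: 7, 9, 6, 7
Max=9


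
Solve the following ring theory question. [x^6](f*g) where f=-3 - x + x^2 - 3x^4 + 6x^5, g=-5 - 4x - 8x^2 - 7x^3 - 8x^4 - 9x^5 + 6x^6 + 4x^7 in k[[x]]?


[x^6] = sum a_i*b_j, i+j=6
  -3*6=-18
  -1*-9=9
  1*-8=-8
  -3*-8=24
  6*-4=-24
Sum=-17


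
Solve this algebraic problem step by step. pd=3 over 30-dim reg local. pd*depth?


pd+depth=30
depth=30-3=27
pd*depth=3*27=81


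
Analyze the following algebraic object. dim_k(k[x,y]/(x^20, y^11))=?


Basis: x^i*y^j, i<20, j<11
20*11=220


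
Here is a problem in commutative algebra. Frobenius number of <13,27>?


gcd(13,27)=1 => F=ab-a-b=13*27-13-27=351-40=311


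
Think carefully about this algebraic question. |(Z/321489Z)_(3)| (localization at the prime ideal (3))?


3-primary part: 321489=3^8*49
Size=3^8=6561


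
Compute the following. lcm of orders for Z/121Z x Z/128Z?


Exponent = lcm of the cyclic orders; pairwise coprime => product.
11^2*2^7=121*128=15488


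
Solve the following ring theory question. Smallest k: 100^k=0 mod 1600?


100^k mod 1600:
k=1: 100
k=2: 400
k=3: 0
First zero at k = 3


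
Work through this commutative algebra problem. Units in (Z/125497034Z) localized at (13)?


Local ring = Z/62748517Z.
phi(62748517) = 13^6*(13-1) = 57921708


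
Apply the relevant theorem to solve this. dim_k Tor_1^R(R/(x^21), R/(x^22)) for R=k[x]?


Tor_1(R/I,R/J)=(I cap J)/IJ=(x^22)/(x^43)
dim=43-22=min(21,22)=21


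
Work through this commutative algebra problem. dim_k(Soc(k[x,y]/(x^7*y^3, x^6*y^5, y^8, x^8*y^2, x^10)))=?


Socle = ann(m) = span of standard monomials u with x*u, y*u in I (staircase corners).
Minimal generators: x^10, x^8*y^2, x^7*y^3, x^6*y^5, y^8
Corners: x^5y^7, x^6y^4, x^7y^2, x^9y
Socle dim=4


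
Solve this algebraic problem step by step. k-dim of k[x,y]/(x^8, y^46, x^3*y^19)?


k[x,y]/I, I = (x^8, y^46, x^3*y^19)
Rect: 8x46=368. Corner: (8-3)x(46-19)=135.
dim = 368-135 = 233


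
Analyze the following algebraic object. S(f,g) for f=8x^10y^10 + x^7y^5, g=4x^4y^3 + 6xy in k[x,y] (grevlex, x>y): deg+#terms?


LT(f)=8x^10y^10, LT(g)=4x^4y^3
lcm(LM)=x^10y^10
S(f,g) (scaled by 32 to clear denominators) = 4*f - 8x^6y^7*g = -48x^7y^8 + 4x^7y^5
2 terms, deg 15.
15+2=17


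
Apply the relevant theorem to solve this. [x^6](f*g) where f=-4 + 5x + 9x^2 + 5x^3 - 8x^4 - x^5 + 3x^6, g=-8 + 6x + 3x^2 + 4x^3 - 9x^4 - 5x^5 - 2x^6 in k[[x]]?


[x^6] = sum a_i*b_j, i+j=6
  -4*-2=8
  5*-5=-25
  9*-9=-81
  5*4=20
  -8*3=-24
  -1*6=-6
  3*-8=-24
Sum=-132


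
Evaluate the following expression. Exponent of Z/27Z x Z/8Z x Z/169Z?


Exponent = lcm of the cyclic orders; pairwise coprime => product.
3^3*2^3*13^2=27*8*169=36504


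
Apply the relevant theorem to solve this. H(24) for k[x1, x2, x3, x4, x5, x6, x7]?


C(d+n-1,n-1)=C(30,6)=593775


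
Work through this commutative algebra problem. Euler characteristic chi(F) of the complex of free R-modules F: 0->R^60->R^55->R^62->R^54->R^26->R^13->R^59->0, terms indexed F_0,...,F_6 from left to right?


chi = sum (-1)^i * rank:
(-1)^0*60=60
(-1)^1*55=-55
(-1)^2*62=62
(-1)^3*54=-54
(-1)^4*26=26
(-1)^5*13=-13
(-1)^6*59=59
chi=85


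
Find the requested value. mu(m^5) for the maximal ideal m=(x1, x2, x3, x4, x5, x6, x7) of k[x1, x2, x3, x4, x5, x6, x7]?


Graded Nakayama: mu(m^d) = dim_k (m^d/m^(d+1)) = #degree-5 monomials in 7 vars
C(n+d-1,d)=C(11,5)=462


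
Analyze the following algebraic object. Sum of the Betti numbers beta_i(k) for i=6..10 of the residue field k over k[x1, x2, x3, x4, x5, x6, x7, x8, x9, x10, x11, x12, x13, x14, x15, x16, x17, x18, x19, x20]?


Koszul resolution: beta_i(k)=C(n,i), n=20
C(20,6)=38760, C(20,7)=77520, C(20,8)=125970, C(20,9)=167960, C(20,10)=184756
Sum=594966


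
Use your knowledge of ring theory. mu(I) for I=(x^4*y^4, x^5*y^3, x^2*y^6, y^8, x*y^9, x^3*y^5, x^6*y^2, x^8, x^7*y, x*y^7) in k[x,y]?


Remove redundant (divisible by others).
x*y^9 redundant.
Min: x^8, x^7*y, x^6*y^2, x^5*y^3, x^4*y^4, x^3*y^5, x^2*y^6, x*y^7, y^8
Count=9


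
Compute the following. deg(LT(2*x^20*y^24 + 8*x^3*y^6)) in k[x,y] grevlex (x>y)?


LT: 2*x^20*y^24
deg_x=20, deg_y=24
Total=20+24=44


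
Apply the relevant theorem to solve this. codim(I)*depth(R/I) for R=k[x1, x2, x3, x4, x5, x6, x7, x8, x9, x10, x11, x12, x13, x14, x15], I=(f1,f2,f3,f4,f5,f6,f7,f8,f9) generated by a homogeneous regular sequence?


codim=9, depth=dim(R/I)=15-9=6
Product=9*6=54


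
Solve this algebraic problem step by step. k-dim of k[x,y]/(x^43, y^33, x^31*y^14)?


k[x,y]/I, I = (x^43, y^33, x^31*y^14)
Rect: 43x33=1419. Corner: (43-31)x(33-14)=228.
dim = 1419-228 = 1191


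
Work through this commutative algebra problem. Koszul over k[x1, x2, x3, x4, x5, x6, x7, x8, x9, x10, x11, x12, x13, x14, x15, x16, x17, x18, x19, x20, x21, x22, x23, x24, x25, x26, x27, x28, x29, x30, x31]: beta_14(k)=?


C(n,i)=C(31,14)=265182525


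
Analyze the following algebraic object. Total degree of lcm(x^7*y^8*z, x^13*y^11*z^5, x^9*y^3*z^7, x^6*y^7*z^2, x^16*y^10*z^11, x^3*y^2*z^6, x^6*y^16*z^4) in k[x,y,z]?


lcm = componentwise max:
x: max(7,13,9,6,16,3,6)=16
y: max(8,11,3,7,10,2,16)=16
z: max(1,5,7,2,11,6,4)=11
Total=16+16+11=43


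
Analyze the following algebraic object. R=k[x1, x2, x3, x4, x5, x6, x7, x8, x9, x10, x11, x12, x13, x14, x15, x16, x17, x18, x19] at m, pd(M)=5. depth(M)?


pd+depth=depth(R)=19
depth=19-5=14


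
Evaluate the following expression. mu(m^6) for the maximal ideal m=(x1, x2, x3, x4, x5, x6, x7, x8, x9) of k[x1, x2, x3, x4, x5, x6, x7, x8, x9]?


Graded Nakayama: mu(m^d) = dim_k (m^d/m^(d+1)) = #degree-6 monomials in 9 vars
C(n+d-1,d)=C(14,6)=3003


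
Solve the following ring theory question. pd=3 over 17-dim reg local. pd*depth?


pd+depth=17
depth=17-3=14
pd*depth=3*14=42


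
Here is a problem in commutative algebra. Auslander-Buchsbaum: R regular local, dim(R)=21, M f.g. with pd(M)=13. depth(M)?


pd+depth=depth(R)=21
depth=21-13=8


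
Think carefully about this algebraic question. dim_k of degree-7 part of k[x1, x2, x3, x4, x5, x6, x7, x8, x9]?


C(d+n-1,n-1)=C(15,8)=6435


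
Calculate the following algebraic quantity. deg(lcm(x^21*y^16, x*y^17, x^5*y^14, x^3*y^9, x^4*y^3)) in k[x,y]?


lcm = componentwise max:
x: max(21,1,5,3,4)=21
y: max(16,17,14,9,3)=17
Total=21+17=38


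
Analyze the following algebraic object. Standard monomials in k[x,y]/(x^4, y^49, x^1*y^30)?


k[x,y]/I, I = (x^4, y^49, x^1*y^30)
Rect: 4x49=196. Corner: (4-1)x(49-30)=57.
dim = 196-57 = 139


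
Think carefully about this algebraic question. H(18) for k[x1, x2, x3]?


C(d+n-1,n-1)=C(20,2)=190


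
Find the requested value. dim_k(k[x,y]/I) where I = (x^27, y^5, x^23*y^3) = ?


k[x,y]/I, I = (x^27, y^5, x^23*y^3)
Rect: 27x5=135. Corner: (27-23)x(5-3)=8.
dim = 135-8 = 127


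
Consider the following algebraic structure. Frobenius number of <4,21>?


gcd(4,21)=1 => F=ab-a-b=4*21-4-21=84-25=59


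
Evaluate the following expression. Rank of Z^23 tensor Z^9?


rank(M(x)N) = rank(M)*rank(N)
23*9 = 207


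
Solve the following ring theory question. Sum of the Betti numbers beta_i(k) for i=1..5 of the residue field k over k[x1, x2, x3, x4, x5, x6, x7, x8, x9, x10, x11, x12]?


Koszul resolution: beta_i(k)=C(n,i), n=12
C(12,1)=12, C(12,2)=66, C(12,3)=220, C(12,4)=495, C(12,5)=792
Sum=1585


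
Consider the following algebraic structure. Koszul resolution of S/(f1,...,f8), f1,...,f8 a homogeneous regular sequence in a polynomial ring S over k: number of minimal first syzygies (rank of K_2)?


Regular sequence => Koszul complex is the minimal free resolution.
Syz_1 minimally generated by Koszul relations f_i*e_j - f_j*e_i (i<j): mu(Syz_1) = beta_2 = C(m,2) = m(m-1)/2
m=8
8*7/2 = 28


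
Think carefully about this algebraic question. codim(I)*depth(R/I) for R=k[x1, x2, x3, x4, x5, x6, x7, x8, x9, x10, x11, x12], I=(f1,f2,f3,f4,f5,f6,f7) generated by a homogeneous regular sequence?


codim=7, depth=dim(R/I)=12-7=5
Product=7*5=35


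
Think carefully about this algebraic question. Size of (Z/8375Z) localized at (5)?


5-primary part: 8375=5^3*67
Size=5^3=125


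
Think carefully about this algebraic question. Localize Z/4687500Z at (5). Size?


5-primary part: 4687500=5^8*12
Size=5^8=390625


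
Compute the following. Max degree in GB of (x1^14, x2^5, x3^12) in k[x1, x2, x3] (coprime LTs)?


Pure powers, coprime LTs => already GB.
Degrees: 14, 5, 12
Max=14


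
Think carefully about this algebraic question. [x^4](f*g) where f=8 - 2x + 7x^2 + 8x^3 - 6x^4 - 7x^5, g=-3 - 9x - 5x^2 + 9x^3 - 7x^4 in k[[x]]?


[x^4] = sum a_i*b_j, i+j=4
  8*-7=-56
  -2*9=-18
  7*-5=-35
  8*-9=-72
  -6*-3=18
Sum=-163


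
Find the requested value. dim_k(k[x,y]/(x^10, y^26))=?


Basis: x^i*y^j, i<10, j<26
10*26=260


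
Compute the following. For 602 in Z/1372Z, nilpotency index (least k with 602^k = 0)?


602^k mod 1372:
k=1: 602
k=2: 196
k=3: 0
First zero at k = 3


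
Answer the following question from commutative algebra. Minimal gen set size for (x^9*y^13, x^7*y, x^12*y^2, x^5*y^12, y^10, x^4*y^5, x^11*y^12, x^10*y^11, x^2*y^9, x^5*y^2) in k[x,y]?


Remove redundant (divisible by others).
x^10*y^11 redundant.
x^12*y^2 redundant.
x^5*y^12 redundant.
x^11*y^12 redundant.
x^9*y^13 redundant.
Min: x^7*y, x^5*y^2, x^4*y^5, x^2*y^9, y^10
Count=5


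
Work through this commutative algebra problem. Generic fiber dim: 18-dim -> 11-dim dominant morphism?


dim(fiber)=dim(X)-dim(Y)=18-11=7


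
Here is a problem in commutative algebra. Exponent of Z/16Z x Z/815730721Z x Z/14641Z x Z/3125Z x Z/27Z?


Exponent = lcm of the cyclic orders; pairwise coprime => product.
2^4*13^8*11^4*5^5*3^3=16*815730721*14641*3125*27=16123203206317350000


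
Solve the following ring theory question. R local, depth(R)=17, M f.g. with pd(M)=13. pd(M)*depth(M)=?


pd+depth=17
depth=17-13=4
pd*depth=13*4=52


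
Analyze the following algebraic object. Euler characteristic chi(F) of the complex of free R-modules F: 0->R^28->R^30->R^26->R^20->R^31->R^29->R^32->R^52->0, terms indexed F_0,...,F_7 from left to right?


chi = sum (-1)^i * rank:
(-1)^0*28=28
(-1)^1*30=-30
(-1)^2*26=26
(-1)^3*20=-20
(-1)^4*31=31
(-1)^5*29=-29
(-1)^6*32=32
(-1)^7*52=-52
chi=-14


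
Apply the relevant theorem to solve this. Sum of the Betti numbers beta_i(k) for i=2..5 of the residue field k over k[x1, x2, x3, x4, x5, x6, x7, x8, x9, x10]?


Koszul resolution: beta_i(k)=C(n,i), n=10
C(10,2)=45, C(10,3)=120, C(10,4)=210, C(10,5)=252
Sum=627


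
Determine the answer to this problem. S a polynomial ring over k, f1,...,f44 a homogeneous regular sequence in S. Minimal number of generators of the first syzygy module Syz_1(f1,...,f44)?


Regular sequence => Koszul complex is the minimal free resolution.
Syz_1 minimally generated by Koszul relations f_i*e_j - f_j*e_i (i<j): mu(Syz_1) = beta_2 = C(m,2) = m(m-1)/2
m=44
44*43/2 = 946


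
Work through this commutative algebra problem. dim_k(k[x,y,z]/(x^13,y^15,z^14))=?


Basis: x^iy^jz^k, i<13,j<15,k<14
13*15*14=2730


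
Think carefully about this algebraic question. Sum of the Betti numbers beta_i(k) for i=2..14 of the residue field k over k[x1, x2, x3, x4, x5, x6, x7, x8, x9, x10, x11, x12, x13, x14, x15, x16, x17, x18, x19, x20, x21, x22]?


Koszul resolution: beta_i(k)=C(n,i), n=22
C(22,2)=231, C(22,3)=1540, C(22,4)=7315, C(22,5)=26334, C(22,6)=74613, C(22,7)=170544, C(22,8)=319770, C(22,9)=497420, C(22,10)=646646, C(22,11)=705432, C(22,12)=646646, C(22,13)=497420, C(22,14)=319770
Sum=3913681


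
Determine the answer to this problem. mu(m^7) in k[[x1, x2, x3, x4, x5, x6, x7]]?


C(n+d-1,d)=C(13,7)=1716


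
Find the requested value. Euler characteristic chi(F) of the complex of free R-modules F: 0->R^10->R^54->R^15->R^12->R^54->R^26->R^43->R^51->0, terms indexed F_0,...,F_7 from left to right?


chi = sum (-1)^i * rank:
(-1)^0*10=10
(-1)^1*54=-54
(-1)^2*15=15
(-1)^3*12=-12
(-1)^4*54=54
(-1)^5*26=-26
(-1)^6*43=43
(-1)^7*51=-51
chi=-21


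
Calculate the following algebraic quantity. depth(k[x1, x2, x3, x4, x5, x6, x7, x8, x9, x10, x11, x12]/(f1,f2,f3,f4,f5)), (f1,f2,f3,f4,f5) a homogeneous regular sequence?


depth(R)=12
depth(R/I)=12-5=7


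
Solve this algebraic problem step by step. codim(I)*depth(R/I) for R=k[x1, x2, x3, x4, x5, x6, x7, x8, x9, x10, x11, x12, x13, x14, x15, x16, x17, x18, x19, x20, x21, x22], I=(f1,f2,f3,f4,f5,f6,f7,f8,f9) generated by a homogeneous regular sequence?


codim=9, depth=dim(R/I)=22-9=13
Product=9*13=117


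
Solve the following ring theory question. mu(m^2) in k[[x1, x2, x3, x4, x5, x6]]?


C(n+d-1,d)=C(7,2)=21


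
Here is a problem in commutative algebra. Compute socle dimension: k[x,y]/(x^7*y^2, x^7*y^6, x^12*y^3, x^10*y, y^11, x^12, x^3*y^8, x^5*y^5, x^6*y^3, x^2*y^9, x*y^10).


Socle = ann(m) = span of standard monomials u with x*u, y*u in I (staircase corners).
Redundant generators: x^7*y^6, x^12*y^3
Minimal generators: x^12, x^10*y, x^7*y^2, x^6*y^3, x^5*y^5, x^3*y^8, x^2*y^9, x*y^10, y^11
Corners: y^10, xy^9, x^2y^8, x^4y^7, x^5y^4, x^6y^2, x^9y, x^11
Socle dim=8


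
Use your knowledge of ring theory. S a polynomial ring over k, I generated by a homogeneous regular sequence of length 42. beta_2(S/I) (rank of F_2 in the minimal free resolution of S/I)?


Regular sequence => Koszul complex is the minimal free resolution.
Syz_1 minimally generated by Koszul relations f_i*e_j - f_j*e_i (i<j): mu(Syz_1) = beta_2 = C(m,2) = m(m-1)/2
m=42
42*41/2 = 861


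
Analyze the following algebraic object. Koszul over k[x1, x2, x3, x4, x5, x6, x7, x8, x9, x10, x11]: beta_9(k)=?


C(n,i)=C(11,9)=55


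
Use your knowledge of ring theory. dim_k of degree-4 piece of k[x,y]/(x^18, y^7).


k[x,y], I = (x^18, y^7), d = 4
Need i < 18 and d-i < 7.
Range: 0 <= i <= 4.
H(4) = 5


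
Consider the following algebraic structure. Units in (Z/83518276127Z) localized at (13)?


Local ring = Z/62748517Z.
phi(62748517) = 13^6*(13-1) = 57921708


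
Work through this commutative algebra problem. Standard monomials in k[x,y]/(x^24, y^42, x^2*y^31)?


k[x,y]/I, I = (x^24, y^42, x^2*y^31)
Rect: 24x42=1008. Corner: (24-2)x(42-31)=242.
dim = 1008-242 = 766


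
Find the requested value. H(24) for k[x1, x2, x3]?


C(d+n-1,n-1)=C(26,2)=325


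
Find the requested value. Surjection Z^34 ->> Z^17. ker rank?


rank(ker) = 34-17 = 17


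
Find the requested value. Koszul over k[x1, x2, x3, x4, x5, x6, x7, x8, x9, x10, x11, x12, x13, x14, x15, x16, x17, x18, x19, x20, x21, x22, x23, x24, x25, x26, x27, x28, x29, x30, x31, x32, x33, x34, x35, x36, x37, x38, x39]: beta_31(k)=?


C(n,i)=C(39,31)=61523748


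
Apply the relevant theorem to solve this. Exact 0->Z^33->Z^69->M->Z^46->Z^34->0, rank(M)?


Alt sum=0:
(-1)^0*33 + (-1)^1*69 + (-1)^2*? + (-1)^3*46 + (-1)^4*34=0
rank(M)=48


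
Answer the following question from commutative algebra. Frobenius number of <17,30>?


gcd(17,30)=1 => F=ab-a-b=17*30-17-30=510-47=463


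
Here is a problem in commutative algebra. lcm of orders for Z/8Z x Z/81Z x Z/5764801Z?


Exponent = lcm of the cyclic orders; pairwise coprime => product.
2^3*3^4*7^8=8*81*5764801=3735591048


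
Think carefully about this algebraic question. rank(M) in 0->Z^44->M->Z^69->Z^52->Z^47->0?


Alt sum=0:
(-1)^0*44 + (-1)^1*? + (-1)^2*69 + (-1)^3*52 + (-1)^4*47=0
rank(M)=108


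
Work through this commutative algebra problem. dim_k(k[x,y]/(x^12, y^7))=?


Basis: x^i*y^j, i<12, j<7
12*7=84


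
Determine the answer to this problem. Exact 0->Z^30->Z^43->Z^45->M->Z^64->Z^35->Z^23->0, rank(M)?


Alt sum=0:
(-1)^0*30 + (-1)^1*43 + (-1)^2*45 + (-1)^3*? + (-1)^4*64 + (-1)^5*35 + (-1)^6*23=0
rank(M)=84


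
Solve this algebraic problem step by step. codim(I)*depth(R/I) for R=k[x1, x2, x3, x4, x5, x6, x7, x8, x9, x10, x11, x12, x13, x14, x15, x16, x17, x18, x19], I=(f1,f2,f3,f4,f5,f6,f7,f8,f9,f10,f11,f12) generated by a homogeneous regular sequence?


codim=12, depth=dim(R/I)=19-12=7
Product=12*7=84


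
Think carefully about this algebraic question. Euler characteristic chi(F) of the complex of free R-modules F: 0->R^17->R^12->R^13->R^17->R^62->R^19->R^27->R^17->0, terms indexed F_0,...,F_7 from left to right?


chi = sum (-1)^i * rank:
(-1)^0*17=17
(-1)^1*12=-12
(-1)^2*13=13
(-1)^3*17=-17
(-1)^4*62=62
(-1)^5*19=-19
(-1)^6*27=27
(-1)^7*17=-17
chi=54


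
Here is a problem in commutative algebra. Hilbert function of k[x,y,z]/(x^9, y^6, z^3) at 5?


Need i<9, j<6, k<3 with i+j+k=5.
For each i, j ranges over max(0,5-i-2)..min(5,5-i):
  i=0: j in [3,5] -> 3
  i=1: j in [2,4] -> 3
  i=2: j in [1,3] -> 3
  i=3: j in [0,2] -> 3
  i=4: j in [0,1] -> 2
  i=5: j in [0,0] -> 1
H(5) = 3+3+3+3+2+1 = 15


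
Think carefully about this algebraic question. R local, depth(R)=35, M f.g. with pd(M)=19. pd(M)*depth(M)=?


pd+depth=35
depth=35-19=16
pd*depth=19*16=304


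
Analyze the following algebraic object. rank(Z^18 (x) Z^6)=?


rank(M(x)N) = rank(M)*rank(N)
18*6 = 108


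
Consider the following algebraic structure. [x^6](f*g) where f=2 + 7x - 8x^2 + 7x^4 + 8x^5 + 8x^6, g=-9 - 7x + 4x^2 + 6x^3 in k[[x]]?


[x^6] = sum a_i*b_j, i+j=6
  7*4=28
  8*-7=-56
  8*-9=-72
Sum=-100


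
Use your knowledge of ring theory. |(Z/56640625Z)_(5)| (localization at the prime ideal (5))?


5-primary part: 56640625=5^9*29
Size=5^9=1953125


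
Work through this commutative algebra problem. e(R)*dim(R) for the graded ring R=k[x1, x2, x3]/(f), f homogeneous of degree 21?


e(R)=deg(f)=21, dim(R)=3-1=2
e*dim=21*2=42


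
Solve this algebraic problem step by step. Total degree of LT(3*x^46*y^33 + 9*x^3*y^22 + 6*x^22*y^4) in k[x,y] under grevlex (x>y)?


LT: 3*x^46*y^33
deg_x=46, deg_y=33
Total=46+33=79


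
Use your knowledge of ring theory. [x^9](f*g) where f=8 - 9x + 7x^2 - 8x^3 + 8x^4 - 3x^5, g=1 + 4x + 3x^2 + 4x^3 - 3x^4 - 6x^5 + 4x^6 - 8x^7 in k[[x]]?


[x^9] = sum a_i*b_j, i+j=9
  7*-8=-56
  -8*4=-32
  8*-6=-48
  -3*-3=9
Sum=-127


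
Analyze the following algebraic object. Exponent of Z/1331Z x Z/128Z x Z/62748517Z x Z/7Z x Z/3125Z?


Exponent = lcm of the cyclic orders; pairwise coprime => product.
11^3*2^7*13^7*7^1*5^5=1331*128*62748517*7*3125=233851173155600000


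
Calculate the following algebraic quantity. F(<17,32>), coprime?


gcd(17,32)=1 => F=ab-a-b=17*32-17-32=544-49=495


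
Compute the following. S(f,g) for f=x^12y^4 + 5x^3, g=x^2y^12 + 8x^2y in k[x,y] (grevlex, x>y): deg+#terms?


LT(f)=x^12y^4, LT(g)=x^2y^12
lcm(LM)=x^12y^12
S(f,g) (scaled by 1 to clear denominators) = y^8*f - x^10*g = -8x^12y + 5x^3y^8
2 terms, deg 13.
13+2=15


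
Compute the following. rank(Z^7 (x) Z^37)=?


rank(M(x)N) = rank(M)*rank(N)
7*37 = 259


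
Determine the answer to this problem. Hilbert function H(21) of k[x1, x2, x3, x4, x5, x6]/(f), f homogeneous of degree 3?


C(26,5)-C(23,5)=65780-33649=32131


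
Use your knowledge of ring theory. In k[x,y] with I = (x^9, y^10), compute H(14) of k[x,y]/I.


k[x,y], I = (x^9, y^10), d = 14
Need i < 9 and d-i < 10.
Range: 5 <= i <= 8.
H(14) = 4


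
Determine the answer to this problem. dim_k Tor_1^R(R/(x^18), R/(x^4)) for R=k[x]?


Tor_1(R/I,R/J)=(I cap J)/IJ=(x^18)/(x^22)
dim=22-18=min(18,4)=4


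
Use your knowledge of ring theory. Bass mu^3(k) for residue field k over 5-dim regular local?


C(n,i)=C(5,3)=10


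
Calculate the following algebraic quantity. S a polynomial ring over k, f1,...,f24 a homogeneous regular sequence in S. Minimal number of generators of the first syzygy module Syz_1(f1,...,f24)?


Regular sequence => Koszul complex is the minimal free resolution.
Syz_1 minimally generated by Koszul relations f_i*e_j - f_j*e_i (i<j): mu(Syz_1) = beta_2 = C(m,2) = m(m-1)/2
m=24
24*23/2 = 276


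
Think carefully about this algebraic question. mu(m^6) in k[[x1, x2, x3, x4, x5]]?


C(n+d-1,d)=C(10,6)=210


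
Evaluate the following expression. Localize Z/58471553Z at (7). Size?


7-primary part: 58471553=7^7*71
Size=7^7=823543


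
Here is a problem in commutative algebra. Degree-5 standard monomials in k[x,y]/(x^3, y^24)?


k[x,y], I = (x^3, y^24), d = 5
Need i < 3 and d-i < 24.
Range: 0 <= i <= 2.
H(5) = 3


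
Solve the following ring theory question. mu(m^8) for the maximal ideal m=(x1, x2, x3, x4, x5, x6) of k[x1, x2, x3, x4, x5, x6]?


Graded Nakayama: mu(m^d) = dim_k (m^d/m^(d+1)) = #degree-8 monomials in 6 vars
C(n+d-1,d)=C(13,8)=1287


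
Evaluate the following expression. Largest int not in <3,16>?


gcd(3,16)=1 => F=ab-a-b=3*16-3-16=48-19=29


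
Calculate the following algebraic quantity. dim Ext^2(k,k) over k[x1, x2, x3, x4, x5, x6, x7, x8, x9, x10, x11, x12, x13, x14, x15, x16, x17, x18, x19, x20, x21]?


C(n,i)=C(21,2)=210


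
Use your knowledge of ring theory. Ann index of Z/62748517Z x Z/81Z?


Exponent = lcm of the cyclic orders; pairwise coprime => product.
13^7*3^4=62748517*81=5082629877


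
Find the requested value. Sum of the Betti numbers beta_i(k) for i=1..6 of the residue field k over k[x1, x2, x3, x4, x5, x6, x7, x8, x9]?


Koszul resolution: beta_i(k)=C(n,i), n=9
C(9,1)=9, C(9,2)=36, C(9,3)=84, C(9,4)=126, C(9,5)=126, C(9,6)=84
Sum=465


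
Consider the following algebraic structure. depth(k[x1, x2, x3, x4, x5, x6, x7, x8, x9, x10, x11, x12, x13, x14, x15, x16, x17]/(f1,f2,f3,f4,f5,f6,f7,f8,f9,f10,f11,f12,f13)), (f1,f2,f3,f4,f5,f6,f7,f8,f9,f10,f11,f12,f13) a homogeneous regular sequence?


depth(R)=17
depth(R/I)=17-13=4


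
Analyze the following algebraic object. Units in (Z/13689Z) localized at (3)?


Local ring = Z/81Z.
phi(81) = 3^3*(3-1) = 54


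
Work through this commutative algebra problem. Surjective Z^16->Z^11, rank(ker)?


rank(ker) = 16-11 = 5


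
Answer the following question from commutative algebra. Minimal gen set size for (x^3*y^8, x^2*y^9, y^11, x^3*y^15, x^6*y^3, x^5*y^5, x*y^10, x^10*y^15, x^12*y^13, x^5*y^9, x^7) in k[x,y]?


Remove redundant (divisible by others).
x^3*y^15 redundant.
x^5*y^9 redundant.
x^12*y^13 redundant.
x^10*y^15 redundant.
Min: x^7, x^6*y^3, x^5*y^5, x^3*y^8, x^2*y^9, x*y^10, y^11
Count=7


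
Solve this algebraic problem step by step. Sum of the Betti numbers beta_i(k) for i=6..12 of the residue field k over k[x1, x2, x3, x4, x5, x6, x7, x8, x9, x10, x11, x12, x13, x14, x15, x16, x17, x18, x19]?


Koszul resolution: beta_i(k)=C(n,i), n=19
C(19,6)=27132, C(19,7)=50388, C(19,8)=75582, C(19,9)=92378, C(19,10)=92378, C(19,11)=75582, C(19,12)=50388
Sum=463828


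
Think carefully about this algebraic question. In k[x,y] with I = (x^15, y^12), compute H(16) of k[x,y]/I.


k[x,y], I = (x^15, y^12), d = 16
Need i < 15 and d-i < 12.
Range: 5 <= i <= 14.
H(16) = 10


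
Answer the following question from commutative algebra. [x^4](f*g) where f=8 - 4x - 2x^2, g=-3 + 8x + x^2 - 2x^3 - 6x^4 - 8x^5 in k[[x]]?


[x^4] = sum a_i*b_j, i+j=4
  8*-6=-48
  -4*-2=8
  -2*1=-2
Sum=-42


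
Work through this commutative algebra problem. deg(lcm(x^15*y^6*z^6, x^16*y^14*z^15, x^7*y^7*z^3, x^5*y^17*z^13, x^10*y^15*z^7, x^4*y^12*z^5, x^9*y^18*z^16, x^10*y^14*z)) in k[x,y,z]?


lcm = componentwise max:
x: max(15,16,7,5,10,4,9,10)=16
y: max(6,14,7,17,15,12,18,14)=18
z: max(6,15,3,13,7,5,16,1)=16
Total=16+18+16=50


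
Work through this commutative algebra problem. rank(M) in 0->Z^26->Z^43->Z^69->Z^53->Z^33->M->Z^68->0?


Alt sum=0:
(-1)^0*26 + (-1)^1*43 + (-1)^2*69 + (-1)^3*53 + (-1)^4*33 + (-1)^5*? + (-1)^6*68=0
rank(M)=100


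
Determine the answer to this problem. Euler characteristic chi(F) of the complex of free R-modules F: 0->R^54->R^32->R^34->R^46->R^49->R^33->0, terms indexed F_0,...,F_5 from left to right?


chi = sum (-1)^i * rank:
(-1)^0*54=54
(-1)^1*32=-32
(-1)^2*34=34
(-1)^3*46=-46
(-1)^4*49=49
(-1)^5*33=-33
chi=26


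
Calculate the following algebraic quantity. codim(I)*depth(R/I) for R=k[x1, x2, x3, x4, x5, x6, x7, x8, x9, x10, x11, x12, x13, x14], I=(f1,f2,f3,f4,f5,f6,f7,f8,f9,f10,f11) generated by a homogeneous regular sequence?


codim=11, depth=dim(R/I)=14-11=3
Product=11*3=33


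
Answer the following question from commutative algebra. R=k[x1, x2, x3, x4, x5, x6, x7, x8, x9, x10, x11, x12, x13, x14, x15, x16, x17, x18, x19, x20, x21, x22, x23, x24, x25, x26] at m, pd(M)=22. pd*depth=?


pd+depth=26
depth=26-22=4
pd*depth=22*4=88


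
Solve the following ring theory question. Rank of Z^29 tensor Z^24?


rank(M(x)N) = rank(M)*rank(N)
29*24 = 696


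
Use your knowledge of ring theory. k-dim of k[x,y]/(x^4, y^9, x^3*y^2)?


k[x,y]/I, I = (x^4, y^9, x^3*y^2)
Rect: 4x9=36. Corner: (4-3)x(9-2)=7.
dim = 36-7 = 29


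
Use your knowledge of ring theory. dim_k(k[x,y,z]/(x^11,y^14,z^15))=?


Basis: x^iy^jz^k, i<11,j<14,k<15
11*14*15=2310


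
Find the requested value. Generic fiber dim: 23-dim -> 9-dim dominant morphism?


dim(fiber)=dim(X)-dim(Y)=23-9=14


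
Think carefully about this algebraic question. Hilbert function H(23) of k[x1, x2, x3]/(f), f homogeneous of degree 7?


C(25,2)-C(18,2)=300-153=147


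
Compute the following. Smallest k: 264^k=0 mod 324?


264^k mod 324:
k=1: 264
k=2: 36
k=3: 108
k=4: 0
First zero at k = 4


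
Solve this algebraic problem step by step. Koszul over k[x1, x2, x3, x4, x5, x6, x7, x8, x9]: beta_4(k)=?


C(n,i)=C(9,4)=126


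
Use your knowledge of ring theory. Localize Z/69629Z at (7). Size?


7-primary part: 69629=7^4*29
Size=7^4=2401


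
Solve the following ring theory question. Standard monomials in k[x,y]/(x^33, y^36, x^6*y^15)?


k[x,y]/I, I = (x^33, y^36, x^6*y^15)
Rect: 33x36=1188. Corner: (33-6)x(36-15)=567.
dim = 1188-567 = 621


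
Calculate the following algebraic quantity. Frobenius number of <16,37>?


gcd(16,37)=1 => F=ab-a-b=16*37-16-37=592-53=539


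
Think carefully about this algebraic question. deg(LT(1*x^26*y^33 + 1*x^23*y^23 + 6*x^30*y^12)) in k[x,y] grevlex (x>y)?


LT: 1*x^26*y^33
deg_x=26, deg_y=33
Total=26+33=59


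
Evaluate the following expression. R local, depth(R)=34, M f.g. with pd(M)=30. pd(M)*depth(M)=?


pd+depth=34
depth=34-30=4
pd*depth=30*4=120


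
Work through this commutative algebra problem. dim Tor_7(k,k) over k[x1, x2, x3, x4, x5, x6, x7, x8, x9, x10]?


Koszul: C(n,i)=C(10,7)=120


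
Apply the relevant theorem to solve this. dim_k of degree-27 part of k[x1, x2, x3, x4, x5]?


C(d+n-1,n-1)=C(31,4)=31465


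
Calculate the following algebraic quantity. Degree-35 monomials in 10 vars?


C(d+n-1,n-1)=C(44,9)=708930508


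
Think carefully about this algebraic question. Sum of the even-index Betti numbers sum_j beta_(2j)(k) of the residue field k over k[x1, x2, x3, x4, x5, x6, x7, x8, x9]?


Koszul resolution: beta_i(k)=C(n,i), n=9
sum_even C(9,i) = 2^(n-1) = 2^8 = 256


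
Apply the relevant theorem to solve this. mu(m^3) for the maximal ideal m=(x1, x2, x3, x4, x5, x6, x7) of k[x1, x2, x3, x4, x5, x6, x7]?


Graded Nakayama: mu(m^d) = dim_k (m^d/m^(d+1)) = #degree-3 monomials in 7 vars
C(n+d-1,d)=C(9,3)=84


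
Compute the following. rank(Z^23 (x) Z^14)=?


rank(M(x)N) = rank(M)*rank(N)
23*14 = 322


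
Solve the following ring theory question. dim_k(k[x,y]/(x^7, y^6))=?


Basis: x^i*y^j, i<7, j<6
7*6=42


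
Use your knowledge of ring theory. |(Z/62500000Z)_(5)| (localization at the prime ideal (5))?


5-primary part: 62500000=5^9*32
Size=5^9=1953125


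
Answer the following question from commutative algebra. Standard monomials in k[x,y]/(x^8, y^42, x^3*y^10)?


k[x,y]/I, I = (x^8, y^42, x^3*y^10)
Rect: 8x42=336. Corner: (8-3)x(42-10)=160.
dim = 336-160 = 176


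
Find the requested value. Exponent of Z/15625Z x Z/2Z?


Exponent = lcm of the cyclic orders; pairwise coprime => product.
5^6*2^1=15625*2=31250


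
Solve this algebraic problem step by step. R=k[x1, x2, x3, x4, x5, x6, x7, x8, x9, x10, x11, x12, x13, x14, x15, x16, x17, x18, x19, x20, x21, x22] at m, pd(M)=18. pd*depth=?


pd+depth=22
depth=22-18=4
pd*depth=18*4=72


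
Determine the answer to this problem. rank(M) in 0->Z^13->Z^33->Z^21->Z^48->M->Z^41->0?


Alt sum=0:
(-1)^0*13 + (-1)^1*33 + (-1)^2*21 + (-1)^3*48 + (-1)^4*? + (-1)^5*41=0
rank(M)=88


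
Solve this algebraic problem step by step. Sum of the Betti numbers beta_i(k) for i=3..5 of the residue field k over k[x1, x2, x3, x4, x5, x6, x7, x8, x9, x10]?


Koszul resolution: beta_i(k)=C(n,i), n=10
C(10,3)=120, C(10,4)=210, C(10,5)=252
Sum=582
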